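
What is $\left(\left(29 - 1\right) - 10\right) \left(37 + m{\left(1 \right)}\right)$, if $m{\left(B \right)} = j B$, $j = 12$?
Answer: $882$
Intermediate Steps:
$m{\left(B \right)} = 12 B$
$\left(\left(29 - 1\right) - 10\right) \left(37 + m{\left(1 \right)}\right) = \left(\left(29 - 1\right) - 10\right) \left(37 + 12 \cdot 1\right) = \left(28 - 10\right) \left(37 + 12\right) = 18 \cdot 49 = 882$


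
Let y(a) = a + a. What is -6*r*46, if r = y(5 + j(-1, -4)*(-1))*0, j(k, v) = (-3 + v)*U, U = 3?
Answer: 0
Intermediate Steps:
j(k, v) = -9 + 3*v (j(k, v) = (-3 + v)*3 = -9 + 3*v)
y(a) = 2*a
r = 0 (r = (2*(5 + (-9 + 3*(-4))*(-1)))*0 = (2*(5 + (-9 - 12)*(-1)))*0 = (2*(5 - 21*(-1)))*0 = (2*(5 + 21))*0 = (2*26)*0 = 52*0 = 0)
-6*r*46 = -6*0*46 = 0*46 = 0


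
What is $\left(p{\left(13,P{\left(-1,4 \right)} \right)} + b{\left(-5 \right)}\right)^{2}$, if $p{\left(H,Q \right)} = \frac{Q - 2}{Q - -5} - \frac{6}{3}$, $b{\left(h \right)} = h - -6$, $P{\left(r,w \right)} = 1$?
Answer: $\frac{49}{36} \approx 1.3611$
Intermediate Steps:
$b{\left(h \right)} = 6 + h$ ($b{\left(h \right)} = h + 6 = 6 + h$)
$p{\left(H,Q \right)} = -2 + \frac{-2 + Q}{5 + Q}$ ($p{\left(H,Q \right)} = \frac{-2 + Q}{Q + 5} - 2 = \frac{-2 + Q}{5 + Q} - 2 = -2 + \frac{-2 + Q}{5 + Q}$)
$\left(p{\left(13,P{\left(-1,4 \right)} \right)} + b{\left(-5 \right)}\right)^{2} = \left(\frac{-12 - 1}{5 + 1} + \left(6 - 5\right)\right)^{2} = \left(\frac{-12 - 1}{6} + 1\right)^{2} = \left(\frac{1}{6} \left(-13\right) + 1\right)^{2} = \left(- \frac{13}{6} + 1\right)^{2} = \left(- \frac{7}{6}\right)^{2} = \frac{49}{36}$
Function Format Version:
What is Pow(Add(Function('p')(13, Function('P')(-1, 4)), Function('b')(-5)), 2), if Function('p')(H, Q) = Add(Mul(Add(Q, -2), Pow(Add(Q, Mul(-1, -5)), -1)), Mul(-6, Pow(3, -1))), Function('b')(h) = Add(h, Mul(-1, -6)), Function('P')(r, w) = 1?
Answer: Rational(49, 36) ≈ 1.3611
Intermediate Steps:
Function('b')(h) = Add(6, h) (Function('b')(h) = Add(h, 6) = Add(6, h))
Function('p')(H, Q) = Add(-2, Mul(Pow(Add(5, Q), -1), Add(-2, Q))) (Function('p')(H, Q) = Add(Mul(Add(-2, Q), Pow(Add(Q, 5), -1)), Mul(-6, Rational(1, 3))) = Add(Mul(Add(-2, Q), Pow(Add(5, Q), -1)), -2) = Add(Mul(Pow(Add(5, Q), -1), Add(-2, Q)), -2) = Add(-2, Mul(Pow(Add(5, Q), -1), Add(-2, Q))))
Pow(Add(Function('p')(13, Function('P')(-1, 4)), Function('b')(-5)), 2) = Pow(Add(Mul(Pow(Add(5, 1), -1), Add(-12, Mul(-1, 1))), Add(6, -5)), 2) = Pow(Add(Mul(Pow(6, -1), Add(-12, -1)), 1), 2) = Pow(Add(Mul(Rational(1, 6), -13), 1), 2) = Pow(Add(Rational(-13, 6), 1), 2) = Pow(Rational(-7, 6), 2) = Rational(49, 36)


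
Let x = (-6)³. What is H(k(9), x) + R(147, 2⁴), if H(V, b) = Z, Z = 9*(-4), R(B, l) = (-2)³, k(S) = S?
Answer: -44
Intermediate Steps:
x = -216
R(B, l) = -8
Z = -36
H(V, b) = -36
H(k(9), x) + R(147, 2⁴) = -36 - 8 = -44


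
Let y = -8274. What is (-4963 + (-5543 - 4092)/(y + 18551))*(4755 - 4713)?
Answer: -2142604212/10277 ≈ -2.0849e+5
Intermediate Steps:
(-4963 + (-5543 - 4092)/(y + 18551))*(4755 - 4713) = (-4963 + (-5543 - 4092)/(-8274 + 18551))*(4755 - 4713) = (-4963 - 9635/10277)*42 = -51014386/10277*42 = -2142604212/10277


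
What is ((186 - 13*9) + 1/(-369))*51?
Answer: 432820/123 ≈ 3518.9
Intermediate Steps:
((186 - 13*9) + 1/(-369))*51 = ((186 - 1*117) - 1/369)*51 = ((186 - 117) - 1/369)*51 = (69 - 1/369)*51 = (25460/369)*51 = 432820/123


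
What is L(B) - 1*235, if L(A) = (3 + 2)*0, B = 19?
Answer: -235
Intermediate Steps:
L(A) = 0 (L(A) = 5*0 = 0)
L(B) - 1*235 = 0 - 1*235 = 0 - 235 = -235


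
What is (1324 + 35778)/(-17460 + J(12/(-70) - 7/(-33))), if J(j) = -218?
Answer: -18551/8839 ≈ -2.0988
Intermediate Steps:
(1324 + 35778)/(-17460 + J(12/(-70) - 7/(-33))) = (1324 + 35778)/(-17460 - 218) = 37102/(-17678) = 37102*(-1/17678) = -18551/8839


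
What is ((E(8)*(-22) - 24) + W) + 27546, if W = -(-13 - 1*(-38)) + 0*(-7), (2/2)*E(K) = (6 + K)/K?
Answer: 54917/2 ≈ 27459.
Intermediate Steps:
E(K) = (6 + K)/K
W = -25 (W = -(-13 + 38) + 0 = -1*25 + 0 = -25 + 0 = -25)
((E(8)*(-22) - 24) + W) + 27546 = ((((6 + 8)/8)*(-22) - 24) - 25) + 27546 = ((((1/8)*14)*(-22) - 24) - 25) + 27546 = (((7/4)*(-22) - 24) - 25) + 27546 = ((-77/2 - 24) - 25) + 27546 = (-125/2 - 25) + 27546 = -175/2 + 27546 = 54917/2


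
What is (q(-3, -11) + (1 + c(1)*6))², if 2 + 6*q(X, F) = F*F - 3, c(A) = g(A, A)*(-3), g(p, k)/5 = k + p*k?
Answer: 229441/9 ≈ 25493.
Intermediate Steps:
g(p, k) = 5*k + 5*k*p (g(p, k) = 5*(k + p*k) = 5*(k + k*p) = 5*k + 5*k*p)
c(A) = -15*A*(1 + A) (c(A) = (5*A*(1 + A))*(-3) = -15*A*(1 + A))
q(X, F) = -⅚ + F²/6 (q(X, F) = -⅓ + (F*F - 3)/6 = -⅓ + (F² - 3)/6 = -⅓ + (-3 + F²)/6 = -⅓ + (-½ + F²/6) = -⅚ + F²/6)
(q(-3, -11) + (1 + c(1)*6))² = ((-⅚ + (⅙)*(-11)²) + (1 - 15*1*(1 + 1)*6))² = ((-⅚ + (⅙)*121) + (1 - 15*1*2*6))² = ((-⅚ + 121/6) + (1 - 30*6))² = (58/3 + (1 - 180))² = (58/3 - 179)² = (-479/3)² = 229441/9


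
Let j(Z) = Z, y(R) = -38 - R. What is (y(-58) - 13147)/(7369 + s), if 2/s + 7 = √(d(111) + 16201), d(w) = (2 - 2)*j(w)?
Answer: -781214693477/438544355400 + 13127*√16201/438544355400 ≈ -1.7814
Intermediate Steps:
d(w) = 0 (d(w) = (2 - 2)*w = 0*w = 0)
s = 2/(-7 + √16201) (s = 2/(-7 + √(0 + 16201)) = 2/(-7 + √16201) ≈ 0.016627)
(y(-58) - 13147)/(7369 + s) = ((-38 - 1*(-58)) - 13147)/(7369 + (7/8076 + √16201/8076)) = ((-38 + 58) - 13147)/(59512051/8076 + √16201/8076) = (20 - 13147)/(59512051/8076 + √16201/8076) = -13127/(59512051/8076 + √16201/8076)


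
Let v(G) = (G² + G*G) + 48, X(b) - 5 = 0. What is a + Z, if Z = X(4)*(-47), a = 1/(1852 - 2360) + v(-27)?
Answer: 645667/508 ≈ 1271.0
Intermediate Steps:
X(b) = 5 (X(b) = 5 + 0 = 5)
v(G) = 48 + 2*G² (v(G) = (G² + G²) + 48 = 2*G² + 48 = 48 + 2*G²)
a = 765047/508 (a = 1/(1852 - 2360) + (48 + 2*(-27)²) = 1/(-508) + (48 + 2*729) = -1/508 + (48 + 1458) = -1/508 + 1506 = 765047/508 ≈ 1506.0)
Z = -235 (Z = 5*(-47) = -235)
a + Z = 765047/508 - 235 = 645667/508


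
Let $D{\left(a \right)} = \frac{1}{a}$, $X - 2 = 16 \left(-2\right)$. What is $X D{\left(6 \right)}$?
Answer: $-5$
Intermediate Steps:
$X = -30$ ($X = 2 + 16 \left(-2\right) = 2 - 32 = -30$)
$X D{\left(6 \right)} = - \frac{30}{6} = \left(-30\right) \frac{1}{6} = -5$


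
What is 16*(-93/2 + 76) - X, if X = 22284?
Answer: -21812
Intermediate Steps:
16*(-93/2 + 76) - X = 16*(-93/2 + 76) - 1*22284 = 16*(-93*½ + 76) - 22284 = 16*(-93/2 + 76) - 22284 = 16*(59/2) - 22284 = 472 - 22284 = -21812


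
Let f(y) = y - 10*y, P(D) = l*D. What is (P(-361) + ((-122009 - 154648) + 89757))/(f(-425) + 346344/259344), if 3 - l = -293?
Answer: -3174327336/41347381 ≈ -76.772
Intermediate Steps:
l = 296 (l = 3 - 1*(-293) = 3 + 293 = 296)
P(D) = 296*D
f(y) = -9*y
(P(-361) + ((-122009 - 154648) + 89757))/(f(-425) + 346344/259344) = (296*(-361) + ((-122009 - 154648) + 89757))/(-9*(-425) + 346344/259344) = (-106856 + (-276657 + 89757))/(3825 + 346344*(1/259344)) = (-106856 - 186900)/(3825 + 14431/10806) = -293756/41347381/10806 = -293756*10806/41347381 = -3174327336/41347381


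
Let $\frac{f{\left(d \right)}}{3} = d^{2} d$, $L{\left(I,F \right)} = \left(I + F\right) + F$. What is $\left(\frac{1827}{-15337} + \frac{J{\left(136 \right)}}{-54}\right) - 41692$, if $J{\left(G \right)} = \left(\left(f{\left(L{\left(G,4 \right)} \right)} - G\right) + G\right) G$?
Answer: $- \frac{49521990121}{2191} \approx -2.2602 \cdot 10^{7}$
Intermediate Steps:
$L{\left(I,F \right)} = I + 2 F$ ($L{\left(I,F \right)} = \left(F + I\right) + F = I + 2 F$)
$f{\left(d \right)} = 3 d^{3}$ ($f{\left(d \right)} = 3 d^{2} d = 3 d^{3}$)
$J{\left(G \right)} = 3 G \left(8 + G\right)^{3}$ ($J{\left(G \right)} = \left(\left(3 \left(G + 2 \cdot 4\right)^{3} - G\right) + G\right) G = \left(\left(3 \left(G + 8\right)^{3} - G\right) + G\right) G = \left(\left(3 \left(8 + G\right)^{3} - G\right) + G\right) G = \left(\left(- G + 3 \left(8 + G\right)^{3}\right) + G\right) G = 3 \left(8 + G\right)^{3} G = 3 G \left(8 + G\right)^{3}$)
$\left(\frac{1827}{-15337} + \frac{J{\left(136 \right)}}{-54}\right) - 41692 = \left(\frac{1827}{-15337} + \frac{3 \cdot 136 \left(8 + 136\right)^{3}}{-54}\right) - 41692 = \left(1827 \left(- \frac{1}{15337}\right) + 3 \cdot 136 \cdot 144^{3} \left(- \frac{1}{54}\right)\right) - 41692 = \left(- \frac{261}{2191} + 3 \cdot 136 \cdot 2985984 \left(- \frac{1}{54}\right)\right) - 41692 = \left(- \frac{261}{2191} + 1218281472 \left(- \frac{1}{54}\right)\right) - 41692 = \left(- \frac{261}{2191} - 22560768\right) - 41692 = - \frac{49430642949}{2191} - 41692 = - \frac{49521990121}{2191}$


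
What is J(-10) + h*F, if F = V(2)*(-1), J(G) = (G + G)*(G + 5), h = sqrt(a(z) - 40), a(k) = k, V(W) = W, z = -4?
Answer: 100 - 4*I*sqrt(11) ≈ 100.0 - 13.266*I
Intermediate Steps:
h = 2*I*sqrt(11) (h = sqrt(-4 - 40) = sqrt(-44) = 2*I*sqrt(11) ≈ 6.6332*I)
J(G) = 2*G*(5 + G) (J(G) = (2*G)*(5 + G) = 2*G*(5 + G))
F = -2 (F = 2*(-1) = -2)
J(-10) + h*F = 2*(-10)*(5 - 10) + (2*I*sqrt(11))*(-2) = 2*(-10)*(-5) - 4*I*sqrt(11) = 100 - 4*I*sqrt(11)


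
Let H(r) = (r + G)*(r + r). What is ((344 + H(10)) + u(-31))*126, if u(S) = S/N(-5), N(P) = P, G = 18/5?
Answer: 391986/5 ≈ 78397.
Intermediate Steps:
G = 18/5 (G = 18*(⅕) = 18/5 ≈ 3.6000)
H(r) = 2*r*(18/5 + r) (H(r) = (r + 18/5)*(r + r) = (18/5 + r)*(2*r) = 2*r*(18/5 + r))
u(S) = -S/5 (u(S) = S/(-5) = S*(-⅕) = -S/5)
((344 + H(10)) + u(-31))*126 = ((344 + (⅖)*10*(18 + 5*10)) - ⅕*(-31))*126 = ((344 + (⅖)*10*(18 + 50)) + 31/5)*126 = ((344 + (⅖)*10*68) + 31/5)*126 = ((344 + 272) + 31/5)*126 = (616 + 31/5)*126 = (3111/5)*126 = 391986/5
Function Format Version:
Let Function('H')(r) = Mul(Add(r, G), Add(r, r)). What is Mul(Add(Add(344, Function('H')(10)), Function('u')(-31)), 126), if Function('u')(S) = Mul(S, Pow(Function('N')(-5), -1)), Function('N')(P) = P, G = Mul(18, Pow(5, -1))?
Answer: Rational(391986, 5) ≈ 78397.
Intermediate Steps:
G = Rational(18, 5) (G = Mul(18, Rational(1, 5)) = Rational(18, 5) ≈ 3.6000)
Function('H')(r) = Mul(2, r, Add(Rational(18, 5), r)) (Function('H')(r) = Mul(Add(r, Rational(18, 5)), Add(r, r)) = Mul(Add(Rational(18, 5), r), Mul(2, r)) = Mul(2, r, Add(Rational(18, 5), r)))
Function('u')(S) = Mul(Rational(-1, 5), S) (Function('u')(S) = Mul(S, Pow(-5, -1)) = Mul(S, Rational(-1, 5)) = Mul(Rational(-1, 5), S))
Mul(Add(Add(344, Function('H')(10)), Function('u')(-31)), 126) = Mul(Add(Add(344, Mul(Rational(2, 5), 10, Add(18, Mul(5, 10)))), Mul(Rational(-1, 5), -31)), 126) = Mul(Add(Add(344, Mul(Rational(2, 5), 10, Add(18, 50))), Rational(31, 5)), 126) = Mul(Add(Add(344, Mul(Rational(2, 5), 10, 68)), Rational(31, 5)), 126) = Mul(Add(Add(344, 272), Rational(31, 5)), 126) = Mul(Add(616, Rational(31, 5)), 126) = Mul(Rational(3111, 5), 126) = Rational(391986, 5)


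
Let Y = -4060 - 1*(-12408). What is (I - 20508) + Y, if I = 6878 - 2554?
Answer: -7836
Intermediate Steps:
I = 4324
Y = 8348 (Y = -4060 + 12408 = 8348)
(I - 20508) + Y = (4324 - 20508) + 8348 = -16184 + 8348 = -7836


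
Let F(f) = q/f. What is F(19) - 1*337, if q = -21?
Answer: -6424/19 ≈ -338.11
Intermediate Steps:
F(f) = -21/f
F(19) - 1*337 = -21/19 - 1*337 = -21*1/19 - 337 = -21/19 - 337 = -6424/19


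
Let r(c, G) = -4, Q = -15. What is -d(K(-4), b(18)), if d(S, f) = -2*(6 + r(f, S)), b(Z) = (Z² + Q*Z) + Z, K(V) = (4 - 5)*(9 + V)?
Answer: 4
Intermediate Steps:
K(V) = -9 - V (K(V) = -(9 + V) = -9 - V)
b(Z) = Z² - 14*Z (b(Z) = (Z² - 15*Z) + Z = Z² - 14*Z)
d(S, f) = -4 (d(S, f) = -2*(6 - 4) = -2*2 = -4)
-d(K(-4), b(18)) = -1*(-4) = 4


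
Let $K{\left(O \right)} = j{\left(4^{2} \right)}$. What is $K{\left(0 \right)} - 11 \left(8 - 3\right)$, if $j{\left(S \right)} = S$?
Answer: $-39$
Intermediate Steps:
$K{\left(O \right)} = 16$ ($K{\left(O \right)} = 4^{2} = 16$)
$K{\left(0 \right)} - 11 \left(8 - 3\right) = 16 - 11 \left(8 - 3\right) = 16 - 55 = -39$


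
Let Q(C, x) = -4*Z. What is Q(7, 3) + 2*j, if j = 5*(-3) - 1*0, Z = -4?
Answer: -14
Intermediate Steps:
Q(C, x) = 16 (Q(C, x) = -4*(-4) = 16)
j = -15 (j = -15 + 0 = -15)
Q(7, 3) + 2*j = 16 + 2*(-15) = 16 - 30 = -14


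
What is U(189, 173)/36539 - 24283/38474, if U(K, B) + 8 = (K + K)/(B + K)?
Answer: -160645491963/254450068966 ≈ -0.63134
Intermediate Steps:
U(K, B) = -8 + 2*K/(B + K) (U(K, B) = -8 + (K + K)/(B + K) = -8 + (2*K)/(B + K) = -8 + 2*K/(B + K))
U(189, 173)/36539 - 24283/38474 = (2*(-4*173 - 3*189)/(173 + 189))/36539 - 24283/38474 = (2*(-692 - 567)/362)*(1/36539) - 24283*1/38474 = (2*(1/362)*(-1259))*(1/36539) - 24283/38474 = -1259/181*1/36539 - 24283/38474 = -1259/6613559 - 24283/38474 = -160645491963/254450068966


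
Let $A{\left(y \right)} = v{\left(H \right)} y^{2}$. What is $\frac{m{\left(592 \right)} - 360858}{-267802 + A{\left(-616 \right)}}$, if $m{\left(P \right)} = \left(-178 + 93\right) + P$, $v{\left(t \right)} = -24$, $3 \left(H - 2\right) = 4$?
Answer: $\frac{360351}{9374746} \approx 0.038438$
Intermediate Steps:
$H = \frac{10}{3}$ ($H = 2 + \frac{1}{3} \cdot 4 = 2 + \frac{4}{3} = \frac{10}{3} \approx 3.3333$)
$m{\left(P \right)} = -85 + P$
$A{\left(y \right)} = - 24 y^{2}$
$\frac{m{\left(592 \right)} - 360858}{-267802 + A{\left(-616 \right)}} = \frac{\left(-85 + 592\right) - 360858}{-267802 - 24 \left(-616\right)^{2}} = \frac{507 - 360858}{-267802 - 9106944} = - \frac{360351}{-267802 - 9106944} = - \frac{360351}{-9374746} = \left(-360351\right) \left(- \frac{1}{9374746}\right) = \frac{360351}{9374746}$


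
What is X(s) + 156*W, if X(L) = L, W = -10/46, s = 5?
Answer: -665/23 ≈ -28.913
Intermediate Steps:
W = -5/23 (W = -10*1/46 = -5/23 ≈ -0.21739)
X(s) + 156*W = 5 + 156*(-5/23) = 5 - 780/23 = -665/23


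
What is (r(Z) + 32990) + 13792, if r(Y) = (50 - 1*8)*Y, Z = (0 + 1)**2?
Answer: 46824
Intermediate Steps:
Z = 1 (Z = 1**2 = 1)
r(Y) = 42*Y (r(Y) = (50 - 8)*Y = 42*Y)
(r(Z) + 32990) + 13792 = (42*1 + 32990) + 13792 = (42 + 32990) + 13792 = 33032 + 13792 = 46824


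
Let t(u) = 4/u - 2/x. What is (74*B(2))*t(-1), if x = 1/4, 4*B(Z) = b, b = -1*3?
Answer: 666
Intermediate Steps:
b = -3
B(Z) = -¾ (B(Z) = (¼)*(-3) = -¾)
x = ¼ (x = 1*(¼) = ¼ ≈ 0.25000)
t(u) = -8 + 4/u (t(u) = 4/u - 2/¼ = 4/u - 2*4 = 4/u - 8 = -8 + 4/u)
(74*B(2))*t(-1) = (74*(-¾))*(-8 + 4/(-1)) = -111*(-8 + 4*(-1))/2 = -111*(-8 - 4)/2 = -111/2*(-12) = 666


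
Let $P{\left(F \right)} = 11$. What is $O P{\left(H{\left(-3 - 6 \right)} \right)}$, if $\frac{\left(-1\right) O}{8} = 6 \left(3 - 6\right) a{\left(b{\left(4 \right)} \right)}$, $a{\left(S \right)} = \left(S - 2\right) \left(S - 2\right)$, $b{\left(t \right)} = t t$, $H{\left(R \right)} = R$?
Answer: $310464$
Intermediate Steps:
$b{\left(t \right)} = t^{2}$
$a{\left(S \right)} = \left(-2 + S\right)^{2}$ ($a{\left(S \right)} = \left(-2 + S\right) \left(-2 + S\right) = \left(-2 + S\right)^{2}$)
$O = 28224$ ($O = - 8 \cdot 6 \left(3 - 6\right) \left(-2 + 4^{2}\right)^{2} = - 8 \cdot 6 \left(3 - 6\right) \left(-2 + 16\right)^{2} = - 8 \cdot 6 \left(-3\right) 14^{2} = - 8 \left(\left(-18\right) 196\right) = \left(-8\right) \left(-3528\right) = 28224$)
$O P{\left(H{\left(-3 - 6 \right)} \right)} = 28224 \cdot 11 = 310464$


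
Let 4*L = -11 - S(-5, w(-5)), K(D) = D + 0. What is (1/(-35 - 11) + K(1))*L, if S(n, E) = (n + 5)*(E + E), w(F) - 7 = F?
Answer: -495/184 ≈ -2.6902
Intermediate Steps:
K(D) = D
w(F) = 7 + F
S(n, E) = 2*E*(5 + n) (S(n, E) = (5 + n)*(2*E) = 2*E*(5 + n))
L = -11/4 (L = (-11 - 2*(7 - 5)*(5 - 5))/4 = (-11 - 2*2*0)/4 = (-11 - 1*0)/4 = (-11 + 0)/4 = (¼)*(-11) = -11/4 ≈ -2.7500)
(1/(-35 - 11) + K(1))*L = (1/(-35 - 11) + 1)*(-11/4) = (1/(-46) + 1)*(-11/4) = (-1/46 + 1)*(-11/4) = (45/46)*(-11/4) = -495/184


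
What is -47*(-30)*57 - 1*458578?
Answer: -378208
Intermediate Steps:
-47*(-30)*57 - 1*458578 = 1410*57 - 458578 = 80370 - 458578 = -378208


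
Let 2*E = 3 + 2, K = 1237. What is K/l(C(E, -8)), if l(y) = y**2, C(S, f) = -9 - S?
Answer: 4948/529 ≈ 9.3535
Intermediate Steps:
E = 5/2 (E = (3 + 2)/2 = (1/2)*5 = 5/2 ≈ 2.5000)
K/l(C(E, -8)) = 1237/((-9 - 1*5/2)**2) = 1237/((-9 - 5/2)**2) = 1237/((-23/2)**2) = 1237/(529/4) = 1237*(4/529) = 4948/529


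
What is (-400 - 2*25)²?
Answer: 202500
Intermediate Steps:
(-400 - 2*25)² = (-400 - 50)² = (-450)² = 202500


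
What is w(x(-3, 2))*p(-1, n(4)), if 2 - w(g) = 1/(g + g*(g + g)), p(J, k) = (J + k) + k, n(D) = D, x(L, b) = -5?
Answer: 623/45 ≈ 13.844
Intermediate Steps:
p(J, k) = J + 2*k
w(g) = 2 - 1/(g + 2*g²) (w(g) = 2 - 1/(g + g*(g + g)) = 2 - 1/(g + g*(2*g)) = 2 - 1/(g + 2*g²))
w(x(-3, 2))*p(-1, n(4)) = ((-1 + 2*(-5) + 4*(-5)²)/((-5)*(1 + 2*(-5))))*(-1 + 2*4) = (-(-1 - 10 + 4*25)/(5*(1 - 10)))*(-1 + 8) = -⅕*(-1 - 10 + 100)/(-9)*7 = -⅕*(-⅑)*89*7 = (89/45)*7 = 623/45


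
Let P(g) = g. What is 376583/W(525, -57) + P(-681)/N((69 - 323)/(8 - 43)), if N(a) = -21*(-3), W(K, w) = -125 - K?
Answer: -8055793/13650 ≈ -590.17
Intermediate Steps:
N(a) = 63
376583/W(525, -57) + P(-681)/N((69 - 323)/(8 - 43)) = 376583/(-125 - 1*525) - 681/63 = 376583/(-125 - 525) - 681*1/63 = 376583/(-650) - 227/21 = 376583*(-1/650) - 227/21 = -376583/650 - 227/21 = -8055793/13650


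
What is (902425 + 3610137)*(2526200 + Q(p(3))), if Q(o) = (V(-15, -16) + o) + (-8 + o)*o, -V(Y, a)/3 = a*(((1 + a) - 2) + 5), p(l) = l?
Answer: 11396980737944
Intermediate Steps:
V(Y, a) = -3*a*(4 + a) (V(Y, a) = -3*a*(((1 + a) - 2) + 5) = -3*a*((-1 + a) + 5) = -3*a*(4 + a))
Q(o) = -576 + o + o*(-8 + o) (Q(o) = (-3*(-16)*(4 - 16) + o) + (-8 + o)*o = (-3*(-16)*(-12) + o) + o*(-8 + o) = (-576 + o) + o*(-8 + o) = -576 + o + o*(-8 + o))
(902425 + 3610137)*(2526200 + Q(p(3))) = (902425 + 3610137)*(2526200 + (-576 + 3**2 - 7*3)) = 4512562*(2526200 + (-576 + 9 - 21)) = 4512562*(2526200 - 588) = 4512562*2525612 = 11396980737944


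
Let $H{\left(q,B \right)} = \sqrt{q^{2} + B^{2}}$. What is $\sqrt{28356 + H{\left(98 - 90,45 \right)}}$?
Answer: $\sqrt{28356 + \sqrt{2089}} \approx 168.53$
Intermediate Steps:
$H{\left(q,B \right)} = \sqrt{B^{2} + q^{2}}$
$\sqrt{28356 + H{\left(98 - 90,45 \right)}} = \sqrt{28356 + \sqrt{45^{2} + \left(98 - 90\right)^{2}}} = \sqrt{28356 + \sqrt{2025 + \left(98 - 90\right)^{2}}} = \sqrt{28356 + \sqrt{2025 + 8^{2}}} = \sqrt{28356 + \sqrt{2025 + 64}} = \sqrt{28356 + \sqrt{2089}}$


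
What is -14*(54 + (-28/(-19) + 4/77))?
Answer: -162468/209 ≈ -777.36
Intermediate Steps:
-14*(54 + (-28/(-19) + 4/77)) = -14*(54 + (-28*(-1/19) + 4*(1/77))) = -14*(54 + (28/19 + 4/77)) = -14*(54 + 2232/1463) = -14*81234/1463 = -162468/209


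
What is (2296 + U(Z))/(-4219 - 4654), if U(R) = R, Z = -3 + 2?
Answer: -2295/8873 ≈ -0.25865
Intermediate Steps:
Z = -1
(2296 + U(Z))/(-4219 - 4654) = (2296 - 1)/(-4219 - 4654) = 2295/(-8873) = 2295*(-1/8873) = -2295/8873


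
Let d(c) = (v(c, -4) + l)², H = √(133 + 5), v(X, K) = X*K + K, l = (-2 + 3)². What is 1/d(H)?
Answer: 739/1611867 - 8*√138/1611867 ≈ 0.00040017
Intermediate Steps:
l = 1 (l = 1² = 1)
v(X, K) = K + K*X (v(X, K) = K*X + K = K + K*X)
H = √138 ≈ 11.747
d(c) = (-3 - 4*c)² (d(c) = (-4*(1 + c) + 1)² = ((-4 - 4*c) + 1)² = (-3 - 4*c)²)
1/d(H) = 1/((3 + 4*√138)²) = (3 + 4*√138)⁻²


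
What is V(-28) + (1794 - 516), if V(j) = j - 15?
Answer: 1235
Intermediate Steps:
V(j) = -15 + j
V(-28) + (1794 - 516) = (-15 - 28) + (1794 - 516) = -43 + 1278 = 1235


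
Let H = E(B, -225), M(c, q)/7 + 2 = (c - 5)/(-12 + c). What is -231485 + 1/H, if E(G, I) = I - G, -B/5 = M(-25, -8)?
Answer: -2283599562/9865 ≈ -2.3149e+5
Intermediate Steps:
M(c, q) = -14 + 7*(-5 + c)/(-12 + c) (M(c, q) = -14 + 7*((c - 5)/(-12 + c)) = -14 + 7*((-5 + c)/(-12 + c)) = -14 + 7*(-5 + c)/(-12 + c))
B = 1540/37 (B = -35*(19 - 1*(-25))/(-12 - 25) = -35*(19 + 25)/(-37) = -35*(-1)*44/37 = -5*(-308/37) = 1540/37 ≈ 41.622)
H = -9865/37 (H = -225 - 1*1540/37 = -225 - 1540/37 = -9865/37 ≈ -266.62)
-231485 + 1/H = -231485 + 1/(-9865/37) = -231485 - 37/9865 = -2283599562/9865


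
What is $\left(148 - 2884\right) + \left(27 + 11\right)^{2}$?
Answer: $-1292$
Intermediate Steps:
$\left(148 - 2884\right) + \left(27 + 11\right)^{2} = -2736 + 38^{2} = -2736 + 1444 = -1292$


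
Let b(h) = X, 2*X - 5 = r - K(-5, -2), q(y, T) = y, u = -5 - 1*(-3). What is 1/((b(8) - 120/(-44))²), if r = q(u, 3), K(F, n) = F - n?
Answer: 121/3969 ≈ 0.030486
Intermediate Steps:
u = -2 (u = -5 + 3 = -2)
r = -2
X = 3 (X = 5/2 + (-2 - (-5 - 1*(-2)))/2 = 5/2 + (-2 - (-5 + 2))/2 = 5/2 + (-2 - 1*(-3))/2 = 5/2 + (-2 + 3)/2 = 5/2 + (½)*1 = 5/2 + ½ = 3)
b(h) = 3
1/((b(8) - 120/(-44))²) = 1/((3 - 120/(-44))²) = 1/((3 - 120*(-1/44))²) = 1/((3 + 30/11)²) = 1/((63/11)²) = 1/(3969/121) = 121/3969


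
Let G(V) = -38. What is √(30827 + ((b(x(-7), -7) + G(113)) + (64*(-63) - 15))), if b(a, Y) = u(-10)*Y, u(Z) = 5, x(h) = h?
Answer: √26707 ≈ 163.42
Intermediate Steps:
b(a, Y) = 5*Y
√(30827 + ((b(x(-7), -7) + G(113)) + (64*(-63) - 15))) = √(30827 + ((5*(-7) - 38) + (64*(-63) - 15))) = √(30827 + ((-35 - 38) + (-4032 - 15))) = √(30827 + (-73 - 4047)) = √(30827 - 4120) = √26707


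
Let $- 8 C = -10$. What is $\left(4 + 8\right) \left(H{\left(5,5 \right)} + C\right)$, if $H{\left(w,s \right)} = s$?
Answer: $75$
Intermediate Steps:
$C = \frac{5}{4}$ ($C = \left(- \frac{1}{8}\right) \left(-10\right) = \frac{5}{4} \approx 1.25$)
$\left(4 + 8\right) \left(H{\left(5,5 \right)} + C\right) = \left(4 + 8\right) \left(5 + \frac{5}{4}\right) = 12 \cdot \frac{25}{4} = 75$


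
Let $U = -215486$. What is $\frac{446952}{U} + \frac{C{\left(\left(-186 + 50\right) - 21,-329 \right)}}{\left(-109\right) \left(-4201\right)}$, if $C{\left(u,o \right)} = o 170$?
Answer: $- \frac{108357737674}{49336489387} \approx -2.1963$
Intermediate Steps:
$C{\left(u,o \right)} = 170 o$
$\frac{446952}{U} + \frac{C{\left(\left(-186 + 50\right) - 21,-329 \right)}}{\left(-109\right) \left(-4201\right)} = \frac{446952}{-215486} + \frac{170 \left(-329\right)}{\left(-109\right) \left(-4201\right)} = 446952 \left(- \frac{1}{215486}\right) - \frac{55930}{457909} = - \frac{223476}{107743} - \frac{55930}{457909} = - \frac{108357737674}{49336489387}$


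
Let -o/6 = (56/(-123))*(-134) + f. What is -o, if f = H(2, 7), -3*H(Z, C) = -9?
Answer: 15746/41 ≈ 384.05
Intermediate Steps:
H(Z, C) = 3 (H(Z, C) = -1/3*(-9) = 3)
f = 3
o = -15746/41 (o = -6*((56/(-123))*(-134) + 3) = -6*((56*(-1/123))*(-134) + 3) = -6*(-56/123*(-134) + 3) = -6*(7504/123 + 3) = -6*7873/123 = -15746/41 ≈ -384.05)
-o = -1*(-15746/41) = 15746/41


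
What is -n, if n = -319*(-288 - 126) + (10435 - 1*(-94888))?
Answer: -237389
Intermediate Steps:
n = 237389 (n = -319*(-414) + (10435 + 94888) = 132066 + 105323 = 237389)
-n = -1*237389 = -237389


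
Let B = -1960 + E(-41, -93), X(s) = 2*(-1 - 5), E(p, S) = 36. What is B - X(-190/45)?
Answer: -1912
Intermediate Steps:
X(s) = -12 (X(s) = 2*(-6) = -12)
B = -1924 (B = -1960 + 36 = -1924)
B - X(-190/45) = -1924 - 1*(-12) = -1924 + 12 = -1912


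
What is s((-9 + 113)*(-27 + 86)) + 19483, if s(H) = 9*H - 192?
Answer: 74515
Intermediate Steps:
s(H) = -192 + 9*H
s((-9 + 113)*(-27 + 86)) + 19483 = (-192 + 9*((-9 + 113)*(-27 + 86))) + 19483 = (-192 + 9*(104*59)) + 19483 = (-192 + 9*6136) + 19483 = (-192 + 55224) + 19483 = 55032 + 19483 = 74515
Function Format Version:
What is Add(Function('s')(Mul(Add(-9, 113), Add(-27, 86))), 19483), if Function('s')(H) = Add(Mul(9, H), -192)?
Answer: 74515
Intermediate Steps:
Function('s')(H) = Add(-192, Mul(9, H))
Add(Function('s')(Mul(Add(-9, 113), Add(-27, 86))), 19483) = Add(Add(-192, Mul(9, Mul(Add(-9, 113), Add(-27, 86)))), 19483) = Add(Add(-192, Mul(9, Mul(104, 59))), 19483) = Add(Add(-192, Mul(9, 6136)), 19483) = Add(Add(-192, 55224), 19483) = Add(55032, 19483) = 74515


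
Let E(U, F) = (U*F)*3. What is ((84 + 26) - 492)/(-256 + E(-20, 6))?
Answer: 191/308 ≈ 0.62013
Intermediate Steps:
E(U, F) = 3*F*U (E(U, F) = (F*U)*3 = 3*F*U)
((84 + 26) - 492)/(-256 + E(-20, 6)) = ((84 + 26) - 492)/(-256 + 3*6*(-20)) = (110 - 492)/(-256 - 360) = -382/(-616) = -382*(-1/616) = 191/308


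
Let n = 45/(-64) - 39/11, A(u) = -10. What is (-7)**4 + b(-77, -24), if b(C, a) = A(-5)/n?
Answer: 7188431/2991 ≈ 2403.4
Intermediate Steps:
n = -2991/704 (n = 45*(-1/64) - 39*1/11 = -45/64 - 39/11 = -2991/704 ≈ -4.2486)
b(C, a) = 7040/2991 (b(C, a) = -10/(-2991/704) = -10*(-704/2991) = 7040/2991)
(-7)**4 + b(-77, -24) = (-7)**4 + 7040/2991 = 2401 + 7040/2991 = 7188431/2991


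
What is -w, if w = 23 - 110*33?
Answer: 3607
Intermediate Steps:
w = -3607 (w = 23 - 3630 = -3607)
-w = -1*(-3607) = 3607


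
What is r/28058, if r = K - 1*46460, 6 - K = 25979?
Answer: -72433/28058 ≈ -2.5815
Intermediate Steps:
K = -25973 (K = 6 - 1*25979 = 6 - 25979 = -25973)
r = -72433 (r = -25973 - 1*46460 = -25973 - 46460 = -72433)
r/28058 = -72433/28058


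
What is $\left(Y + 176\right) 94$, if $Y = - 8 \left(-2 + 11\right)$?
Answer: $9776$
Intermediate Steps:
$Y = -72$ ($Y = \left(-8\right) 9 = -72$)
$\left(Y + 176\right) 94 = \left(-72 + 176\right) 94 = 104 \cdot 94 = 9776$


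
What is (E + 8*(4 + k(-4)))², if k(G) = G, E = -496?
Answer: 246016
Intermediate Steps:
(E + 8*(4 + k(-4)))² = (-496 + 8*(4 - 4))² = (-496 + 8*0)² = (-496 + 0)² = (-496)² = 246016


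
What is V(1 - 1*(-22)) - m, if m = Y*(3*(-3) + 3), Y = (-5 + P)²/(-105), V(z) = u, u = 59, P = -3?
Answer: 1937/35 ≈ 55.343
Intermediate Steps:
V(z) = 59
Y = -64/105 (Y = (-5 - 3)²/(-105) = (-8)²*(-1/105) = 64*(-1/105) = -64/105 ≈ -0.60952)
m = 128/35 (m = -64*(3*(-3) + 3)/105 = -64*(-9 + 3)/105 = -64/105*(-6) = 128/35 ≈ 3.6571)
V(1 - 1*(-22)) - m = 59 - 1*128/35 = 59 - 128/35 = 1937/35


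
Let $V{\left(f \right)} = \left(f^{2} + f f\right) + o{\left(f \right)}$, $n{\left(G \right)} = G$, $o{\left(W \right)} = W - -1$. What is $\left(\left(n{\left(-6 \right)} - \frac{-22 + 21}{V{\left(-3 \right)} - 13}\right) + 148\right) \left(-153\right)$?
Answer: $-21777$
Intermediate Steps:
$o{\left(W \right)} = 1 + W$ ($o{\left(W \right)} = W + 1 = 1 + W$)
$V{\left(f \right)} = 1 + f + 2 f^{2}$ ($V{\left(f \right)} = \left(f^{2} + f f\right) + \left(1 + f\right) = \left(f^{2} + f^{2}\right) + \left(1 + f\right) = 2 f^{2} + \left(1 + f\right) = 1 + f + 2 f^{2}$)
$\left(\left(n{\left(-6 \right)} - \frac{-22 + 21}{V{\left(-3 \right)} - 13}\right) + 148\right) \left(-153\right) = \left(\left(-6 - \frac{-22 + 21}{\left(1 - 3 + 2 \left(-3\right)^{2}\right) - 13}\right) + 148\right) \left(-153\right) = \left(\left(-6 - - \frac{1}{\left(1 - 3 + 2 \cdot 9\right) - 13}\right) + 148\right) \left(-153\right) = \left(\left(-6 - - \frac{1}{\left(1 - 3 + 18\right) - 13}\right) + 148\right) \left(-153\right) = \left(\left(-6 - - \frac{1}{16 - 13}\right) + 148\right) \left(-153\right) = \left(\left(-6 - - \frac{1}{3}\right) + 148\right) \left(-153\right) = \left(\left(-6 + \frac{1}{3}\right) + 148\right) \left(-153\right) = \left(- \frac{17}{3} + 148\right) \left(-153\right) = \frac{427}{3} \left(-153\right) = -21777$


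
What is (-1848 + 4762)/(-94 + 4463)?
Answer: 2914/4369 ≈ 0.66697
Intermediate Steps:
(-1848 + 4762)/(-94 + 4463) = 2914/4369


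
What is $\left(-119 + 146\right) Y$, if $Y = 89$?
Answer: $2403$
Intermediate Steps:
$\left(-119 + 146\right) Y = \left(-119 + 146\right) 89 = 27 \cdot 89 = 2403$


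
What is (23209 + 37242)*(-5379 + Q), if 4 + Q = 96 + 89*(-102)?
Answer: -868378615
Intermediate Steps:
Q = -8986 (Q = -4 + (96 + 89*(-102)) = -4 + (96 - 9078) = -4 - 8982 = -8986)
(23209 + 37242)*(-5379 + Q) = (23209 + 37242)*(-5379 - 8986) = 60451*(-14365) = -868378615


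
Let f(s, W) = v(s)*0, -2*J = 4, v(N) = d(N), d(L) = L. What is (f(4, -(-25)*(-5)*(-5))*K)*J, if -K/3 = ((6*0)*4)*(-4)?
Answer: 0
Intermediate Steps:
v(N) = N
J = -2 (J = -½*4 = -2)
f(s, W) = 0 (f(s, W) = s*0 = 0)
K = 0 (K = -3*(6*0)*4*(-4) = -3*0*4*(-4) = -0*(-4) = -3*0 = 0)
(f(4, -(-25)*(-5)*(-5))*K)*J = (0*0)*(-2) = 0*(-2) = 0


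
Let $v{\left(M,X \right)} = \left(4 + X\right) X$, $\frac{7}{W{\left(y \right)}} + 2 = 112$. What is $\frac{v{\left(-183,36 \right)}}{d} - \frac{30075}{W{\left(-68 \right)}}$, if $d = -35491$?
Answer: $- \frac{117413110830}{248437} \approx -4.7261 \cdot 10^{5}$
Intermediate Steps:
$W{\left(y \right)} = \frac{7}{110}$ ($W{\left(y \right)} = \frac{7}{-2 + 112} = \frac{7}{110}$)
$v{\left(M,X \right)} = X \left(4 + X\right)$
$\frac{v{\left(-183,36 \right)}}{d} - \frac{30075}{W{\left(-68 \right)}} = \frac{36 \left(4 + 36\right)}{-35491} - \frac{30075}{\frac{7}{110}} = 36 \cdot 40 \left(- \frac{1}{35491}\right) - \frac{3308250}{7} = 1440 \left(- \frac{1}{35491}\right) - \frac{3308250}{7} = - \frac{1440}{35491} - \frac{3308250}{7} = - \frac{117413110830}{248437}$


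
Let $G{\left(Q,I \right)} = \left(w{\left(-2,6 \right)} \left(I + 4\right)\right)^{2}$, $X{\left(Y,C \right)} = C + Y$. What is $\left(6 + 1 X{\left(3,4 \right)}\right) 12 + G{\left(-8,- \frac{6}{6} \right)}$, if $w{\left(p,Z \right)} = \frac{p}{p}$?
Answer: $165$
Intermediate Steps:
$w{\left(p,Z \right)} = 1$
$G{\left(Q,I \right)} = \left(4 + I\right)^{2}$ ($G{\left(Q,I \right)} = \left(1 \left(I + 4\right)\right)^{2} = \left(1 \left(4 + I\right)\right)^{2} = \left(4 + I\right)^{2}$)
$\left(6 + 1 X{\left(3,4 \right)}\right) 12 + G{\left(-8,- \frac{6}{6} \right)} = \left(6 + 1 \left(4 + 3\right)\right) 12 + \left(4 - \frac{6}{6}\right)^{2} = \left(6 + 1 \cdot 7\right) 12 + \left(4 - 1\right)^{2} = \left(6 + 7\right) 12 + \left(4 - 1\right)^{2} = 13 \cdot 12 + 3^{2} = 156 + 9 = 165$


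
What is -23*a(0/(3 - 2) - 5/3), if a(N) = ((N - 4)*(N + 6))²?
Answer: -1123343/81 ≈ -13868.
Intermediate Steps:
a(N) = (-4 + N)²*(6 + N)² (a(N) = ((-4 + N)*(6 + N))² = (-4 + N)²*(6 + N)²)
-23*a(0/(3 - 2) - 5/3) = -23*(-4 + (0/(3 - 2) - 5/3))²*(6 + (0/(3 - 2) - 5/3))² = -23*(-4 + (0/1 - 5*⅓))²*(6 + (0/1 - 5*⅓))² = -23*(-4 + (0*1 - 5/3))²*(6 + (0*1 - 5/3))² = -23*(-4 + (0 - 5/3))²*(6 + (0 - 5/3))² = -23*(-4 - 5/3)²*(6 - 5/3)² = -23*(-17/3)²*(13/3)² = -6647*169/(9*9) = -23*48841/81 = -1123343/81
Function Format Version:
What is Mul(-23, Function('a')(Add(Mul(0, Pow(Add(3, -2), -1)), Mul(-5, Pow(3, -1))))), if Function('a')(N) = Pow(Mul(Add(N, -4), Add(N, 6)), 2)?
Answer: Rational(-1123343, 81) ≈ -13868.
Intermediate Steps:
Function('a')(N) = Mul(Pow(Add(-4, N), 2), Pow(Add(6, N), 2)) (Function('a')(N) = Pow(Mul(Add(-4, N), Add(6, N)), 2) = Mul(Pow(Add(-4, N), 2), Pow(Add(6, N), 2)))
Mul(-23, Function('a')(Add(Mul(0, Pow(Add(3, -2), -1)), Mul(-5, Pow(3, -1))))) = Mul(-23, Mul(Pow(Add(-4, Add(Mul(0, Pow(Add(3, -2), -1)), Mul(-5, Pow(3, -1)))), 2), Pow(Add(6, Add(Mul(0, Pow(Add(3, -2), -1)), Mul(-5, Pow(3, -1)))), 2))) = Mul(-23, Mul(Pow(Add(-4, Add(Mul(0, Pow(1, -1)), Mul(-5, Rational(1, 3)))), 2), Pow(Add(6, Add(Mul(0, Pow(1, -1)), Mul(-5, Rational(1, 3)))), 2))) = Mul(-23, Mul(Pow(Add(-4, Add(Mul(0, 1), Rational(-5, 3))), 2), Pow(Add(6, Add(Mul(0, 1), Rational(-5, 3))), 2))) = Mul(-23, Mul(Pow(Add(-4, Add(0, Rational(-5, 3))), 2), Pow(Add(6, Add(0, Rational(-5, 3))), 2))) = Mul(-23, Mul(Pow(Add(-4, Rational(-5, 3)), 2), Pow(Add(6, Rational(-5, 3)), 2))) = Mul(-23, Mul(Pow(Rational(-17, 3), 2), Pow(Rational(13, 3), 2))) = Mul(-23, Mul(Rational(289, 9), Rational(169, 9))) = Mul(-23, Rational(48841, 81)) = Rational(-1123343, 81)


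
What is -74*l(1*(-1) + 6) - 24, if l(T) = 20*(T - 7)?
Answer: 2936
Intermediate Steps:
l(T) = -140 + 20*T (l(T) = 20*(-7 + T) = -140 + 20*T)
-74*l(1*(-1) + 6) - 24 = -74*(-140 + 20*(1*(-1) + 6)) - 24 = -74*(-140 + 20*(-1 + 6)) - 24 = -74*(-140 + 20*5) - 24 = -74*(-140 + 100) - 24 = -74*(-40) - 24 = 2960 - 24 = 2936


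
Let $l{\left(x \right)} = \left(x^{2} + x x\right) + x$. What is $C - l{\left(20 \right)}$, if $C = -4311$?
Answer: $-5131$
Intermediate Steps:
$l{\left(x \right)} = x + 2 x^{2}$ ($l{\left(x \right)} = \left(x^{2} + x^{2}\right) + x = 2 x^{2} + x = x + 2 x^{2}$)
$C - l{\left(20 \right)} = -4311 - 20 \left(1 + 2 \cdot 20\right) = -4311 - 20 \left(1 + 40\right) = -4311 - 20 \cdot 41 = -4311 - 820 = -5131$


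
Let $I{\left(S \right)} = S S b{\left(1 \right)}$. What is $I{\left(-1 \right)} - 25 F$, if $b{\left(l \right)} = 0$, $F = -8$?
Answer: $200$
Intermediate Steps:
$I{\left(S \right)} = 0$ ($I{\left(S \right)} = S S 0 = S^{2} \cdot 0 = 0$)
$I{\left(-1 \right)} - 25 F = 0 - -200 = 0 + 200 = 200$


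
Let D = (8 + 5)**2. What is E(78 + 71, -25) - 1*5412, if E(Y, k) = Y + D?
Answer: -5094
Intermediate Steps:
D = 169 (D = 13**2 = 169)
E(Y, k) = 169 + Y (E(Y, k) = Y + 169 = 169 + Y)
E(78 + 71, -25) - 1*5412 = (169 + (78 + 71)) - 1*5412 = (169 + 149) - 5412 = 318 - 5412 = -5094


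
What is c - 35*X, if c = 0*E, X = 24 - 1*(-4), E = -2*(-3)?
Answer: -980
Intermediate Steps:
E = 6
X = 28 (X = 24 + 4 = 28)
c = 0 (c = 0*6 = 0)
c - 35*X = 0 - 35*28 = 0 - 980 = -980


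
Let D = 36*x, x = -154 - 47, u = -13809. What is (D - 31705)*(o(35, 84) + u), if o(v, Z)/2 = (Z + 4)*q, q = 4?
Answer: 510321805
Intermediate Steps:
x = -201
o(v, Z) = 32 + 8*Z (o(v, Z) = 2*((Z + 4)*4) = 2*((4 + Z)*4) = 2*(16 + 4*Z) = 32 + 8*Z)
D = -7236 (D = 36*(-201) = -7236)
(D - 31705)*(o(35, 84) + u) = (-7236 - 31705)*((32 + 8*84) - 13809) = -38941*((32 + 672) - 13809) = -38941*(704 - 13809) = -38941*(-13105) = 510321805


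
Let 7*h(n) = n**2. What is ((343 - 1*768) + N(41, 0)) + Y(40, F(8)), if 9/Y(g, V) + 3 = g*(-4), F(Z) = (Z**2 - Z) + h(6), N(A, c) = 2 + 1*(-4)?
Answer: -69610/163 ≈ -427.06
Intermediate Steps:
h(n) = n**2/7
N(A, c) = -2 (N(A, c) = 2 - 4 = -2)
F(Z) = 36/7 + Z**2 - Z (F(Z) = (Z**2 - Z) + (1/7)*6**2 = (Z**2 - Z) + (1/7)*36 = (Z**2 - Z) + 36/7 = 36/7 + Z**2 - Z)
Y(g, V) = 9/(-3 - 4*g) (Y(g, V) = 9/(-3 + g*(-4)) = 9/(-3 - 4*g))
((343 - 1*768) + N(41, 0)) + Y(40, F(8)) = ((343 - 1*768) - 2) - 9/(3 + 4*40) = ((343 - 768) - 2) - 9/(3 + 160) = (-425 - 2) - 9/163 = -427 - 9*1/163 = -427 - 9/163 = -69610/163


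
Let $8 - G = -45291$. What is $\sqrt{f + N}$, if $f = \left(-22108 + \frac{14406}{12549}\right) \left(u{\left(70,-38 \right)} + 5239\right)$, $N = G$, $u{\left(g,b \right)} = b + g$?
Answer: $\frac{i \sqrt{2038106083888255}}{4183} \approx 10793.0 i$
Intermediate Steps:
$G = 45299$ ($G = 8 - -45291 = 8 + 45291 = 45299$)
$N = 45299$
$f = - \frac{487424982702}{4183}$ ($f = \left(-22108 + \frac{14406}{12549}\right) \left(\left(-38 + 70\right) + 5239\right) = \left(-22108 + 14406 \cdot \frac{1}{12549}\right) \left(32 + 5239\right) = \left(-22108 + \frac{4802}{4183}\right) 5271 = \left(- \frac{92472962}{4183}\right) 5271 = - \frac{487424982702}{4183} \approx -1.1653 \cdot 10^{8}$)
$\sqrt{f + N} = \sqrt{- \frac{487424982702}{4183} + 45299} = \sqrt{- \frac{487235496985}{4183}} = \frac{i \sqrt{2038106083888255}}{4183}$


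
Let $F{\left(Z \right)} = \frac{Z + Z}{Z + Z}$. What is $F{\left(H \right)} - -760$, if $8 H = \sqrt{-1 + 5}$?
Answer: $761$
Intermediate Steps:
$H = \frac{1}{4}$ ($H = \frac{\sqrt{-1 + 5}}{8} = \frac{\sqrt{4}}{8} = \frac{1}{8} \cdot 2 = \frac{1}{4} \approx 0.25$)
$F{\left(Z \right)} = 1$ ($F{\left(Z \right)} = \frac{2 Z}{2 Z} = 2 Z \frac{1}{2 Z} = 1$)
$F{\left(H \right)} - -760 = 1 - -760 = 1 + 760 = 761$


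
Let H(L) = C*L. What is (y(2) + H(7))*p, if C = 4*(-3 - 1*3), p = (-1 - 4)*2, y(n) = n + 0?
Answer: 1660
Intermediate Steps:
y(n) = n
p = -10 (p = -5*2 = -10)
C = -24 (C = 4*(-3 - 3) = 4*(-6) = -24)
H(L) = -24*L
(y(2) + H(7))*p = (2 - 24*7)*(-10) = (2 - 168)*(-10) = -166*(-10) = 1660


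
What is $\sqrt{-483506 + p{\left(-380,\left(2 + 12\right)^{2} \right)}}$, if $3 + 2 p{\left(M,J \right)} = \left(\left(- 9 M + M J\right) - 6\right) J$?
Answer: $\frac{7 i \sqrt{607998}}{2} \approx 2729.1 i$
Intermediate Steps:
$p{\left(M,J \right)} = - \frac{3}{2} + \frac{J \left(-6 - 9 M + J M\right)}{2}$ ($p{\left(M,J \right)} = - \frac{3}{2} + \frac{\left(\left(- 9 M + M J\right) - 6\right) J}{2} = - \frac{3}{2} + \frac{\left(\left(- 9 M + J M\right) - 6\right) J}{2} = - \frac{3}{2} + \frac{\left(-6 - 9 M + J M\right) J}{2} = - \frac{3}{2} + \frac{J \left(-6 - 9 M + J M\right)}{2}$)
$\sqrt{-483506 + p{\left(-380,\left(2 + 12\right)^{2} \right)}} = \sqrt{-483506 - \left(\frac{3}{2} + 3 \left(2 + 12\right)^{2} + 190 \left(2 + 12\right)^{4} + \frac{9}{2} \left(2 + 12\right)^{2} \left(-380\right)\right)} = \sqrt{-483506 - \left(\frac{3}{2} + 588 + 7299040 + \frac{9}{2} \cdot 14^{2} \left(-380\right)\right)} = \sqrt{-483506 - \left(\frac{1179}{2} - 335160 + 7299040\right)} = \sqrt{-483506 + \left(- \frac{3}{2} - 588 + \frac{1}{2} \left(-380\right) 38416 + 335160\right)} = \sqrt{-483506 - \frac{13928939}{2}} = \sqrt{- \frac{14895951}{2}} = \frac{7 i \sqrt{607998}}{2}$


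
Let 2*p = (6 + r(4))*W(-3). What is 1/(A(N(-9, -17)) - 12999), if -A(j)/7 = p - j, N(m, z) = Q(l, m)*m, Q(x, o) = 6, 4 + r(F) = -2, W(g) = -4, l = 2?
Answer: -1/13377 ≈ -7.4755e-5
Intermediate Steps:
r(F) = -6 (r(F) = -4 - 2 = -6)
p = 0 (p = ((6 - 6)*(-4))/2 = (0*(-4))/2 = (½)*0 = 0)
N(m, z) = 6*m
A(j) = 7*j (A(j) = -7*(0 - j) = -(-7)*j = 7*j)
1/(A(N(-9, -17)) - 12999) = 1/(7*(6*(-9)) - 12999) = 1/(7*(-54) - 12999) = 1/(-378 - 12999) = 1/(-13377) = -1/13377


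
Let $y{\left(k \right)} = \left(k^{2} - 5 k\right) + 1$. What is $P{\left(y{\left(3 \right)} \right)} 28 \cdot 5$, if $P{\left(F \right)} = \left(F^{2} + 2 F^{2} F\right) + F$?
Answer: $-32200$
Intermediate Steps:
$y{\left(k \right)} = 1 + k^{2} - 5 k$
$P{\left(F \right)} = F + F^{2} + 2 F^{3}$ ($P{\left(F \right)} = \left(F^{2} + 2 F^{3}\right) + F = F + F^{2} + 2 F^{3}$)
$P{\left(y{\left(3 \right)} \right)} 28 \cdot 5 = \left(1 + 3^{2} - 15\right) \left(1 + \left(1 + 3^{2} - 15\right) + 2 \left(1 + 3^{2} - 15\right)^{2}\right) 28 \cdot 5 = \left(1 + 9 - 15\right) \left(1 + \left(1 + 9 - 15\right) + 2 \left(1 + 9 - 15\right)^{2}\right) 28 \cdot 5 = - 5 \left(1 - 5 + 2 \left(-5\right)^{2}\right) 28 \cdot 5 = - 5 \left(1 - 5 + 2 \cdot 25\right) 28 \cdot 5 = - 5 \left(1 - 5 + 50\right) 28 \cdot 5 = \left(-5\right) 46 \cdot 28 \cdot 5 = \left(-230\right) 28 \cdot 5 = \left(-6440\right) 5 = -32200$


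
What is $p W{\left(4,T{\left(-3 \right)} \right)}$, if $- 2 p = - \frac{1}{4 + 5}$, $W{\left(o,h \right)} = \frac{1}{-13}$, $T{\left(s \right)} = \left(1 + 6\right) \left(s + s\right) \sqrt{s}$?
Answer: $- \frac{1}{234} \approx -0.0042735$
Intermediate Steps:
$T{\left(s \right)} = 14 s^{\frac{3}{2}}$ ($T{\left(s \right)} = 7 \cdot 2 s \sqrt{s} = 14 s \sqrt{s} = 14 s^{\frac{3}{2}}$)
$W{\left(o,h \right)} = - \frac{1}{13}$
$p = \frac{1}{18}$ ($p = - \frac{\left(-1\right) \frac{1}{4 + 5}}{2} = - \frac{\left(-1\right) \frac{1}{9}}{2} = \left(- \frac{1}{2}\right) \left(- \frac{1}{9}\right) = \frac{1}{18} \approx 0.055556$)
$p W{\left(4,T{\left(-3 \right)} \right)} = \frac{1}{18} \left(- \frac{1}{13}\right) = - \frac{1}{234}$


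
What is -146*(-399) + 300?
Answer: 58554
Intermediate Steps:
-146*(-399) + 300 = 58254 + 300 = 58554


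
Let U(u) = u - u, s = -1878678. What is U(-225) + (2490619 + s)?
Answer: 611941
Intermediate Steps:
U(u) = 0
U(-225) + (2490619 + s) = 0 + (2490619 - 1878678) = 0 + 611941 = 611941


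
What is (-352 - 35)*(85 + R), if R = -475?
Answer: 150930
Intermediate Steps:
(-352 - 35)*(85 + R) = (-352 - 35)*(85 - 475) = -387*(-390) = 150930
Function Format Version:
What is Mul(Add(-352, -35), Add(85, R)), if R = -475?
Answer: 150930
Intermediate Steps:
Mul(Add(-352, -35), Add(85, R)) = Mul(Add(-352, -35), Add(85, -475)) = Mul(-387, -390) = 150930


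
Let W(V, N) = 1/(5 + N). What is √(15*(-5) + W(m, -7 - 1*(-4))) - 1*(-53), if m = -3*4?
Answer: 53 + I*√298/2 ≈ 53.0 + 8.6313*I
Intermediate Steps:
m = -12
√(15*(-5) + W(m, -7 - 1*(-4))) - 1*(-53) = √(15*(-5) + 1/(5 + (-7 - 1*(-4)))) - 1*(-53) = √(-75 + 1/(5 + (-7 + 4))) + 53 = √(-75 + 1/(5 - 3)) + 53 = √(-75 + 1/2) + 53 = √(-75 + ½) + 53 = √(-149/2) + 53 = I*√298/2 + 53 = 53 + I*√298/2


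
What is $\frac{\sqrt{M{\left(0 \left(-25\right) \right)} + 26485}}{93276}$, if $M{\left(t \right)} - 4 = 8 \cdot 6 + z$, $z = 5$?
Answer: $\frac{\sqrt{26542}}{93276} \approx 0.0017466$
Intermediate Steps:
$M{\left(t \right)} = 57$ ($M{\left(t \right)} = 4 + \left(8 \cdot 6 + 5\right) = 4 + \left(48 + 5\right) = 4 + 53 = 57$)
$\frac{\sqrt{M{\left(0 \left(-25\right) \right)} + 26485}}{93276} = \frac{\sqrt{57 + 26485}}{93276} = \sqrt{26542} \cdot \frac{1}{93276} = \frac{\sqrt{26542}}{93276}$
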